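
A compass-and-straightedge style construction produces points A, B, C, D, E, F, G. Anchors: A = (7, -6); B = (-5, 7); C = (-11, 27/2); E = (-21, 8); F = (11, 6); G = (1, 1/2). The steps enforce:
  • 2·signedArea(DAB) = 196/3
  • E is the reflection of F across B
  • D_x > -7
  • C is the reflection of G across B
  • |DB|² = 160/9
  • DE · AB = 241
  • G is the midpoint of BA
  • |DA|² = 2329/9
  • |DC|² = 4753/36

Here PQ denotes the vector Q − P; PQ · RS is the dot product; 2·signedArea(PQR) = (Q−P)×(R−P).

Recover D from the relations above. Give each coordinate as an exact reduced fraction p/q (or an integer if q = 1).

1. D_x = -19/3  [DE · AB = 241 ∩ 2·signedArea(DAB) = 196/3]
2. D_y = 3  [DE · AB = 241 ∩ 2·signedArea(DAB) = 196/3]
   → D = (-19/3, 3)

D = (-19/3, 3)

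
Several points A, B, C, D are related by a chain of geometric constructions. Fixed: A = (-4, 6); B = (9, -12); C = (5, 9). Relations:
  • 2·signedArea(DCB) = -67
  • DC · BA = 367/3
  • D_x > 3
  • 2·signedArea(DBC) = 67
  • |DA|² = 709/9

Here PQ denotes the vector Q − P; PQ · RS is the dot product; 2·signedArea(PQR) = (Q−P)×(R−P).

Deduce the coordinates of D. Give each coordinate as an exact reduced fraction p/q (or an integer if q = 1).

1. D_x = 10/3  [DC · BA = 367/3 ∩ 2·signedArea(DBC) = 67]
2. D_y = 1  [DC · BA = 367/3 ∩ 2·signedArea(DBC) = 67]
   → D = (10/3, 1)

D = (10/3, 1)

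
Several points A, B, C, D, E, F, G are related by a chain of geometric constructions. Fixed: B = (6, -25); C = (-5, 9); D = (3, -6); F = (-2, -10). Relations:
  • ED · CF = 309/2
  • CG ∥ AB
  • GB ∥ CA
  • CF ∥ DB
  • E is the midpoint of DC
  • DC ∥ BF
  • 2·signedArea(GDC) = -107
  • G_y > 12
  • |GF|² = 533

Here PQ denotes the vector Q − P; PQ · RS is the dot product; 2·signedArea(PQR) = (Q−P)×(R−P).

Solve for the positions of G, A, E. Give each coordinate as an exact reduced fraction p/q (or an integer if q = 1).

1. G_x = 0  [line -15·x + -8·y + 104 = 0 ∩ |GF|² = 533]
2. G_y = 13  [line -15·x + -8·y + 104 = 0 ∩ |GF|² = 533]
   → G = (0, 13)
3. A_x = 1  [CG ∥ AB ∩ GB ∥ CA]
4. A_y = -29  [CG ∥ AB ∩ GB ∥ CA]
   → A = (1, -29)
5. E_x = -1  [E is the midpoint of DC]
6. E_y = 3/2  [E is the midpoint of DC]
   → E = (-1, 3/2)

A = (1, -29)
E = (-1, 3/2)
G = (0, 13)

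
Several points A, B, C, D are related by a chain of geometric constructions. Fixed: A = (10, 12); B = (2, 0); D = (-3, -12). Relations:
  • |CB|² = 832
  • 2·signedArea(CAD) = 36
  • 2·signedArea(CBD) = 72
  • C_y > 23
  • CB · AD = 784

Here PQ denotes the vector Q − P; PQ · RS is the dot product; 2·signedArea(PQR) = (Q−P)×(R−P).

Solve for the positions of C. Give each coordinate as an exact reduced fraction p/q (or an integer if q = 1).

C = (18, 24)

1. C_x = 18  [2·signedArea(CAD) = 36 ∩ 2·signedArea(CBD) = 72]
2. C_y = 24  [2·signedArea(CAD) = 36 ∩ 2·signedArea(CBD) = 72]
   → C = (18, 24)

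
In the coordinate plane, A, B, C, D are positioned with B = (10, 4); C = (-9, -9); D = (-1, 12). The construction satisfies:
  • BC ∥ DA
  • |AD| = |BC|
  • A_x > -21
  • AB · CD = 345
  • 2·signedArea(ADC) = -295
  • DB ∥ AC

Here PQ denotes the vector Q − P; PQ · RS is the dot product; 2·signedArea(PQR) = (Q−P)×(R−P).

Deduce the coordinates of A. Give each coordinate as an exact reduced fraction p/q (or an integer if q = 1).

1. A_x = -20  [DB ∥ AC ∩ BC ∥ DA]
2. A_y = -1  [DB ∥ AC ∩ BC ∥ DA]
   → A = (-20, -1)

A = (-20, -1)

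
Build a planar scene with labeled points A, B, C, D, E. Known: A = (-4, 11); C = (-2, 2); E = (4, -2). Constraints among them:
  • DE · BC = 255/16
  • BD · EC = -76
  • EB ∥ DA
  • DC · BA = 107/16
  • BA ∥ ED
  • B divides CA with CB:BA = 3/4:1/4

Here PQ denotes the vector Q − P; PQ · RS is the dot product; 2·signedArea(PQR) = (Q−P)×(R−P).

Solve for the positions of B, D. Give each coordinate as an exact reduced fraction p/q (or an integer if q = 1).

B = (-7/2, 35/4)
D = (7/2, 1/4)

1. B_x = -7/2  [B divides CA with CB:BA = 3/4:1/4]
2. B_y = 35/4  [B divides CA with CB:BA = 3/4:1/4]
   → B = (-7/2, 35/4)
3. D_x = 7/2  [EB ∥ DA ∩ BA ∥ ED]
4. D_y = 1/4  [EB ∥ DA ∩ BA ∥ ED]
   → D = (7/2, 1/4)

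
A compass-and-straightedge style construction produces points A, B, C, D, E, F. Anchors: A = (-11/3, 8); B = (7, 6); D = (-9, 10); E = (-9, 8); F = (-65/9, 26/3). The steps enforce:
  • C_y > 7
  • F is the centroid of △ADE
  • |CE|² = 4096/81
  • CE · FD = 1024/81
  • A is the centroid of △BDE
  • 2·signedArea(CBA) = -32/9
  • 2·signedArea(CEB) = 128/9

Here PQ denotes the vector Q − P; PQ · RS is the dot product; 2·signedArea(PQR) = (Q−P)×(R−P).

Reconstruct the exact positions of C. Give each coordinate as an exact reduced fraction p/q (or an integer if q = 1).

C = (-17/9, 8)

1. C_x = -17/9  [CE · FD = 1024/81 ∩ 2·signedArea(CBA) = -32/9]
2. C_y = 8  [CE · FD = 1024/81 ∩ 2·signedArea(CBA) = -32/9]
   → C = (-17/9, 8)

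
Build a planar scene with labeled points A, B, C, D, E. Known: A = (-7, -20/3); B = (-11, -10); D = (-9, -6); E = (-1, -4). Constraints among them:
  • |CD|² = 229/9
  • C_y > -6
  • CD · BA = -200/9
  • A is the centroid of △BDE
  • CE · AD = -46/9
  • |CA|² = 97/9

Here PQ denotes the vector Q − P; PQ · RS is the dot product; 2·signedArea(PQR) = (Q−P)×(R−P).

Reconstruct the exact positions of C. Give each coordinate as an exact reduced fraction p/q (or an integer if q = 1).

C = (-4, -16/3)

1. C_x = -4  [CE · AD = -46/9 ∩ CD · BA = -200/9]
2. C_y = -16/3  [CE · AD = -46/9 ∩ CD · BA = -200/9]
   → C = (-4, -16/3)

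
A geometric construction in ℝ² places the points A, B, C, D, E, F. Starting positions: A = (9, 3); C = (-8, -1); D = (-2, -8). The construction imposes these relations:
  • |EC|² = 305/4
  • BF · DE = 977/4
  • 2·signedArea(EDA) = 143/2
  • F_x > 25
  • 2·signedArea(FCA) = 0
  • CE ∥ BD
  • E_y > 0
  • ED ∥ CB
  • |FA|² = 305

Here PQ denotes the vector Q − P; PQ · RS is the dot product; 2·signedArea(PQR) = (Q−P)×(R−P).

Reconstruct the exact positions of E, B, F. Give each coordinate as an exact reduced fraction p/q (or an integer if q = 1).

1. E_x = 1/2  [line -11·x + 11·y + -11/2 = 0 ∩ |EC|² = 305/4]
2. E_y = 1  [line -11·x + 11·y + -11/2 = 0 ∩ |EC|² = 305/4]
   → E = (1/2, 1)
3. B_x = -21/2  [CE ∥ BD ∩ ED ∥ CB]
4. B_y = -10  [CE ∥ BD ∩ ED ∥ CB]
   → B = (-21/2, -10)
5. F_x = 26  [2·signedArea(FCA) = 0 ∩ BF · DE = 977/4]
6. F_y = 7  [2·signedArea(FCA) = 0 ∩ BF · DE = 977/4]
   → F = (26, 7)

B = (-21/2, -10)
E = (1/2, 1)
F = (26, 7)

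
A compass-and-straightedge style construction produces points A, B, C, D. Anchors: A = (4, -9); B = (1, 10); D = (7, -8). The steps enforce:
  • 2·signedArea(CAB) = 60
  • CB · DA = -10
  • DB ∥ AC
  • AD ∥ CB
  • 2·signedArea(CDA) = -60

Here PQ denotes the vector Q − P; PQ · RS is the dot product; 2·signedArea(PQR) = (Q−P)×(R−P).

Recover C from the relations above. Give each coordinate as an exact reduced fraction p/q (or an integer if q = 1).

C = (-2, 9)

1. C_x = -2  [AD ∥ CB ∩ DB ∥ AC]
2. C_y = 9  [AD ∥ CB ∩ DB ∥ AC]
   → C = (-2, 9)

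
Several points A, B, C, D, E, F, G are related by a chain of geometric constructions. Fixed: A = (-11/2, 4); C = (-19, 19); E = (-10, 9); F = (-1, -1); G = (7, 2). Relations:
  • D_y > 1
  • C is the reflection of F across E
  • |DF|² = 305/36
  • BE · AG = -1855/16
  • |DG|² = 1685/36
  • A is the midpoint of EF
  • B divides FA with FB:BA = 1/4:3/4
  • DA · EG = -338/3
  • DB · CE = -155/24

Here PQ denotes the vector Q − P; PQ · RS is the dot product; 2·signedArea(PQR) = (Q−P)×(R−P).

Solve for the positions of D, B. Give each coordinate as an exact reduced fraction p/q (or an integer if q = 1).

B = (-17/8, 1/4)
D = (1/6, 5/3)

1. D_x = 1/6  [line -17·x + 7·y + -53/6 = 0 ∩ |DF|² = 305/36]
2. D_y = 5/3  [line -17·x + 7·y + -53/6 = 0 ∩ |DF|² = 305/36]
   → D = (1/6, 5/3)
3. B_x = -17/8  [B divides FA with FB:BA = 1/4:3/4]
4. B_y = 1/4  [B divides FA with FB:BA = 1/4:3/4]
   → B = (-17/8, 1/4)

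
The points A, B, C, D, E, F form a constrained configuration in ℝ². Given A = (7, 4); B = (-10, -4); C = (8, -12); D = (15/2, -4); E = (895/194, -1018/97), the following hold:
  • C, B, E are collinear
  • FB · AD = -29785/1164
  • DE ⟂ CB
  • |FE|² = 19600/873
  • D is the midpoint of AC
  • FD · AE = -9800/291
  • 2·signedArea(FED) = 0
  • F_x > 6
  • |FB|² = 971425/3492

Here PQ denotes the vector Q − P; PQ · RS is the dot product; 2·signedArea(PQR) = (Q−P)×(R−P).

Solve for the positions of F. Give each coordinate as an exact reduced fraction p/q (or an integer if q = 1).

1. F_x = 3805/582  [2·signedArea(FED) = 0 ∩ FB · AD = -29785/1164]
2. F_y = -598/97  [2·signedArea(FED) = 0 ∩ FB · AD = -29785/1164]
   → F = (3805/582, -598/97)

F = (3805/582, -598/97)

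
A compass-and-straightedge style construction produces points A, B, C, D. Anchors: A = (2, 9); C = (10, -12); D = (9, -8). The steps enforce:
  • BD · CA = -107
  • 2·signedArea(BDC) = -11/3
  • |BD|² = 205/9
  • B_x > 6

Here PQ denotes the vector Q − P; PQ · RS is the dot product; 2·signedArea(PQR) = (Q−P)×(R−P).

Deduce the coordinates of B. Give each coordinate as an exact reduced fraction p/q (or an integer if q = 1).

1. B_x = 7  [BD · CA = -107 ∩ 2·signedArea(BDC) = -11/3]
2. B_y = -11/3  [BD · CA = -107 ∩ 2·signedArea(BDC) = -11/3]
   → B = (7, -11/3)

B = (7, -11/3)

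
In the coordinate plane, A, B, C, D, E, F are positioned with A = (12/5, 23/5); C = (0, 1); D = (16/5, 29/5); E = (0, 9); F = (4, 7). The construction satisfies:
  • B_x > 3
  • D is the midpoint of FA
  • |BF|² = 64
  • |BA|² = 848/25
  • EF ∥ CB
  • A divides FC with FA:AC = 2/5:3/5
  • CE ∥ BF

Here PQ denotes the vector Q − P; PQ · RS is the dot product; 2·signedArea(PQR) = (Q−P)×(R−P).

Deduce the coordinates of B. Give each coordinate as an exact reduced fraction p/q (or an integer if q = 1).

B = (4, -1)

1. B_x = 4  [CE ∥ BF ∩ EF ∥ CB]
2. B_y = -1  [CE ∥ BF ∩ EF ∥ CB]
   → B = (4, -1)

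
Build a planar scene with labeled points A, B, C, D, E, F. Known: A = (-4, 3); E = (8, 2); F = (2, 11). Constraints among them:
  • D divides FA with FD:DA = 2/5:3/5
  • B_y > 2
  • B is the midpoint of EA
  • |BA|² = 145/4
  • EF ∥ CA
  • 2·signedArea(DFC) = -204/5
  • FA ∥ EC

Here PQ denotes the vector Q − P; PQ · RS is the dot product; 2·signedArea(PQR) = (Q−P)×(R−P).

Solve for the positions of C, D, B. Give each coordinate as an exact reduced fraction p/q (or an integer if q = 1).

1. C_x = 2  [EF ∥ CA ∩ FA ∥ EC]
2. C_y = -6  [EF ∥ CA ∩ FA ∥ EC]
   → C = (2, -6)
3. D_x = -2/5  [D divides FA with FD:DA = 2/5:3/5]
4. D_y = 39/5  [D divides FA with FD:DA = 2/5:3/5]
   → D = (-2/5, 39/5)
5. B_x = 2  [B is the midpoint of EA]
6. B_y = 5/2  [B is the midpoint of EA]
   → B = (2, 5/2)

B = (2, 5/2)
C = (2, -6)
D = (-2/5, 39/5)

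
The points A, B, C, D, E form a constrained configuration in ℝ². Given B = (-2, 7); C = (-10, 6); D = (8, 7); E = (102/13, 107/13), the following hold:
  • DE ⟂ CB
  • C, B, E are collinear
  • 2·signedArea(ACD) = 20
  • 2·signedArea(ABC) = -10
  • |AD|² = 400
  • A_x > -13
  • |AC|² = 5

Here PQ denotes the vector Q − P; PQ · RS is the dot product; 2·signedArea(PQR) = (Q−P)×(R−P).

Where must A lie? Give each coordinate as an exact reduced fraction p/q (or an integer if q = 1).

A = (-12, 7)

1. A_x = -12  [2·signedArea(ABC) = -10 ∩ 2·signedArea(ACD) = 20]
2. A_y = 7  [2·signedArea(ABC) = -10 ∩ 2·signedArea(ACD) = 20]
   → A = (-12, 7)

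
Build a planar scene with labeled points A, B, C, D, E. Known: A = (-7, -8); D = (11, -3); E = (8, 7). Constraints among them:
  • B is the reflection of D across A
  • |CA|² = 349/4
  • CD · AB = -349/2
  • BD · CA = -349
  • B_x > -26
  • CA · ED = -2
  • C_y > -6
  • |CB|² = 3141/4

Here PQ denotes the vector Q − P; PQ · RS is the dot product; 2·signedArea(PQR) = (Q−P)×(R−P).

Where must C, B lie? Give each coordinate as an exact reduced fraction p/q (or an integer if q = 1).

1. C_x = 2  [line -3·x + 10·y + 61 = 0 ∩ |CA|² = 349/4]
2. C_y = -11/2  [line -3·x + 10·y + 61 = 0 ∩ |CA|² = 349/4]
   → C = (2, -11/2)
3. B_x = -25  [CD · AB = -349/2 ∩ B is the reflection of D across A]
4. B_y = -13  [CD · AB = -349/2 ∩ B is the reflection of D across A]
   → B = (-25, -13)

B = (-25, -13)
C = (2, -11/2)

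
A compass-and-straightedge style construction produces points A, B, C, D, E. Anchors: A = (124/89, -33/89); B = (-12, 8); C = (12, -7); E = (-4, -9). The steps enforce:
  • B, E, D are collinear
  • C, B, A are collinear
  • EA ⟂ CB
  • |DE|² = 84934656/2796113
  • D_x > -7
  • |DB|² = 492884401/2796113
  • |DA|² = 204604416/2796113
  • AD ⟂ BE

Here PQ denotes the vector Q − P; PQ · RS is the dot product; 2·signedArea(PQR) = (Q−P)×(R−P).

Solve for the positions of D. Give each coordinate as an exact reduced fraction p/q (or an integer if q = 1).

D = (-199396/31417, -126081/31417)

1. D_x = -199396/31417  [B, E, D are collinear ∩ AD ⟂ BE]
2. D_y = -126081/31417  [B, E, D are collinear ∩ AD ⟂ BE]
   → D = (-199396/31417, -126081/31417)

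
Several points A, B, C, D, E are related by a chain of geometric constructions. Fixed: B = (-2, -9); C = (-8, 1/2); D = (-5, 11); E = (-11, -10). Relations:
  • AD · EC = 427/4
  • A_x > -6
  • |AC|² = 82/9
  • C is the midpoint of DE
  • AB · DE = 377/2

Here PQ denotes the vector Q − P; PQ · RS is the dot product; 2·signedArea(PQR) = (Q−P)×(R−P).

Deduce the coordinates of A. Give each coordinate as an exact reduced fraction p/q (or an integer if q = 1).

A = (-5, 5/6)

1. A_x = -5  [line -3·x + -21/2·y + -25/4 = 0 ∩ |AC|² = 82/9]
2. A_y = 5/6  [line -3·x + -21/2·y + -25/4 = 0 ∩ |AC|² = 82/9]
   → A = (-5, 5/6)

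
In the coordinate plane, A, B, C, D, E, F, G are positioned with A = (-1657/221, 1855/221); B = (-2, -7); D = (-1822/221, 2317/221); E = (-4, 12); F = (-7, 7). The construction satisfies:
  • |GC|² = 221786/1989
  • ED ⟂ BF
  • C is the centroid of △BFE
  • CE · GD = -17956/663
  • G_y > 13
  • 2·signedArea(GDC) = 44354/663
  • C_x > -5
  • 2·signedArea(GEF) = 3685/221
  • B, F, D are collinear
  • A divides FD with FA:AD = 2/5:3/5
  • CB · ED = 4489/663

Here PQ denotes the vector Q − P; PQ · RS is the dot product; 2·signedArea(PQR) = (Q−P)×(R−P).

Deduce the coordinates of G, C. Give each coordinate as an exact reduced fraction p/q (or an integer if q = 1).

C = (-13/3, 4)
G = (54/221, 2987/221)

1. C_x = -13/3  [C is the centroid of △BFE]
2. C_y = 4  [C is the centroid of △BFE]
   → C = (-13/3, 4)
3. G_x = 54/221  [2·signedArea(GEF) = 3685/221 ∩ 2·signedArea(GDC) = 44354/663]
4. G_y = 2987/221  [2·signedArea(GEF) = 3685/221 ∩ 2·signedArea(GDC) = 44354/663]
   → G = (54/221, 2987/221)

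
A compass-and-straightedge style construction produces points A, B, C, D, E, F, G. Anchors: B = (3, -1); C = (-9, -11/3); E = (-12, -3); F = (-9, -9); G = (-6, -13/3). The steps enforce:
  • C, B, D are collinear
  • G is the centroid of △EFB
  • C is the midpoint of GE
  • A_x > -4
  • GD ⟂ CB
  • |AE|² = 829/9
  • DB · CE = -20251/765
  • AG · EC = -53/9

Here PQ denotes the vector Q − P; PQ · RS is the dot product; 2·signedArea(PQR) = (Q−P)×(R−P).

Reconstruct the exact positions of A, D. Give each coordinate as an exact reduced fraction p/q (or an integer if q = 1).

1. A_x = -3  [line -3·x + 2/3·y + -83/9 = 0 ∩ |AE|² = 829/9]
2. A_y = 1/3  [line -3·x + 2/3·y + -83/9 = 0 ∩ |AE|² = 829/9]
   → A = (-3, 1/3)
3. D_x = -534/85  [C, B, D are collinear ∩ GD ⟂ CB]
4. D_y = -781/255  [C, B, D are collinear ∩ GD ⟂ CB]
   → D = (-534/85, -781/255)

A = (-3, 1/3)
D = (-534/85, -781/255)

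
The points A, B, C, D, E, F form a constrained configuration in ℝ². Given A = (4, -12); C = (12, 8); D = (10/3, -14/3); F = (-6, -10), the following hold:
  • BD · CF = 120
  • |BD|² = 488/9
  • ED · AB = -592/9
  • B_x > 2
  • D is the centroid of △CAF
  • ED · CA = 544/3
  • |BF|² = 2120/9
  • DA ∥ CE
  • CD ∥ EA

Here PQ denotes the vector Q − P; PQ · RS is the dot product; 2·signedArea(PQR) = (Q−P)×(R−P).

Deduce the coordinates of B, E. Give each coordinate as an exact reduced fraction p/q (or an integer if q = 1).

B = (8/3, 8/3)
E = (38/3, 2/3)

1. E_x = 38/3  [CD ∥ EA ∩ DA ∥ CE]
2. E_y = 2/3  [CD ∥ EA ∩ DA ∥ CE]
   → E = (38/3, 2/3)
3. B_x = 8/3  [BD · CF = 120 ∩ ED · AB = -592/9]
4. B_y = 8/3  [BD · CF = 120 ∩ ED · AB = -592/9]
   → B = (8/3, 8/3)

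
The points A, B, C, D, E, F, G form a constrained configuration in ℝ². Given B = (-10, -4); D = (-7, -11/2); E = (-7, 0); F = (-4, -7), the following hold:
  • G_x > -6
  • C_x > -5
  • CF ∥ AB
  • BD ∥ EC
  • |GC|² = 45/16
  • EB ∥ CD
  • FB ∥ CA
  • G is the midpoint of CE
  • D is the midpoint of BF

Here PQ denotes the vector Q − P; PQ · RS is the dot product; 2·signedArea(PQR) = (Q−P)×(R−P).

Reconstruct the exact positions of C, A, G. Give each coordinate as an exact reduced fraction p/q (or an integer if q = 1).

1. C_x = -4  [EB ∥ CD ∩ BD ∥ EC]
2. C_y = -3/2  [EB ∥ CD ∩ BD ∥ EC]
   → C = (-4, -3/2)
3. A_x = -10  [CF ∥ AB ∩ FB ∥ CA]
4. A_y = 3/2  [CF ∥ AB ∩ FB ∥ CA]
   → A = (-10, 3/2)
5. G_x = -11/2  [G is the midpoint of CE]
6. G_y = -3/4  [G is the midpoint of CE]
   → G = (-11/2, -3/4)

A = (-10, 3/2)
C = (-4, -3/2)
G = (-11/2, -3/4)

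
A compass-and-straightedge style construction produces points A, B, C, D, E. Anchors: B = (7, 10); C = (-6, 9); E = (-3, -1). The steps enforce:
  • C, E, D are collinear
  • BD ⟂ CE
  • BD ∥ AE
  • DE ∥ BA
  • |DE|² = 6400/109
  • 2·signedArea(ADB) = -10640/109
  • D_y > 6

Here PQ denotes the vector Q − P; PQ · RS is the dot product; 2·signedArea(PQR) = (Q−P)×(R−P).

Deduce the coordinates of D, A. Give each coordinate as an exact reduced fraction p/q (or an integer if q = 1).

A = (1003/109, 290/109)
D = (-567/109, 691/109)

1. D_x = -567/109  [C, E, D are collinear ∩ BD ⟂ CE]
2. D_y = 691/109  [C, E, D are collinear ∩ BD ⟂ CE]
   → D = (-567/109, 691/109)
3. A_x = 1003/109  [BD ∥ AE ∩ DE ∥ BA]
4. A_y = 290/109  [BD ∥ AE ∩ DE ∥ BA]
   → A = (1003/109, 290/109)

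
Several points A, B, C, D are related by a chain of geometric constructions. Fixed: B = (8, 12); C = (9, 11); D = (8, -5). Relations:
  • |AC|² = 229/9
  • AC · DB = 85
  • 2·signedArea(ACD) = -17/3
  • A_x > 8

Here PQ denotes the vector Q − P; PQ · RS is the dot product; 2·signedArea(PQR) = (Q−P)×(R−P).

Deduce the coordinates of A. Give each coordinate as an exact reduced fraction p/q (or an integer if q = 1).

A = (25/3, 6)

1. A_x = 25/3  [2·signedArea(ACD) = -17/3 ∩ AC · DB = 85]
2. A_y = 6  [2·signedArea(ACD) = -17/3 ∩ AC · DB = 85]
   → A = (25/3, 6)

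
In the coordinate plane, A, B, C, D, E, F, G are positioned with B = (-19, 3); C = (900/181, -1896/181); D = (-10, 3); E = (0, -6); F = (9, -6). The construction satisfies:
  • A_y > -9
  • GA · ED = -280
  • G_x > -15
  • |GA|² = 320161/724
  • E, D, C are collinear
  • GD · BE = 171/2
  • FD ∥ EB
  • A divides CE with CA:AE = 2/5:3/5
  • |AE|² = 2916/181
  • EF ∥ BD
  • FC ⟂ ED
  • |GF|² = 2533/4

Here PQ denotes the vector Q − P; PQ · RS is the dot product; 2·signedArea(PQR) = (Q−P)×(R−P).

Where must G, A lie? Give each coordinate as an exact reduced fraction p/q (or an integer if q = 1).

1. A_x = 540/181  [A divides CE with CA:AE = 2/5:3/5]
2. A_y = -1572/181  [A divides CE with CA:AE = 2/5:3/5]
   → A = (540/181, -1572/181)
3. G_x = -29/2  [GD · BE = 171/2 ∩ GA · ED = -280]
4. G_y = 3  [GD · BE = 171/2 ∩ GA · ED = -280]
   → G = (-29/2, 3)

A = (540/181, -1572/181)
G = (-29/2, 3)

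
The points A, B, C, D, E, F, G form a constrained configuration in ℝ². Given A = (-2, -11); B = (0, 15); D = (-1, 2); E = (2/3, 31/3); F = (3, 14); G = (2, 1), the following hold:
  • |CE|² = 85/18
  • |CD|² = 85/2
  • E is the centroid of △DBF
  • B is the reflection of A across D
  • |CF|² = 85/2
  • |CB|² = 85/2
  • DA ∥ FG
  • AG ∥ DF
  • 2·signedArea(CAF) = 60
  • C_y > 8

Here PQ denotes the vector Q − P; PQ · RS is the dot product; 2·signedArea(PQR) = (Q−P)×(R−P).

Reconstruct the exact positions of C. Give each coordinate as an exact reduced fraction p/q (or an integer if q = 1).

C = (-1/2, 17/2)

1. C_x = -1/2  [line -25·x + 5·y + -55 = 0 ∩ |CD|² = 85/2]
2. C_y = 17/2  [line -25·x + 5·y + -55 = 0 ∩ |CD|² = 85/2]
   → C = (-1/2, 17/2)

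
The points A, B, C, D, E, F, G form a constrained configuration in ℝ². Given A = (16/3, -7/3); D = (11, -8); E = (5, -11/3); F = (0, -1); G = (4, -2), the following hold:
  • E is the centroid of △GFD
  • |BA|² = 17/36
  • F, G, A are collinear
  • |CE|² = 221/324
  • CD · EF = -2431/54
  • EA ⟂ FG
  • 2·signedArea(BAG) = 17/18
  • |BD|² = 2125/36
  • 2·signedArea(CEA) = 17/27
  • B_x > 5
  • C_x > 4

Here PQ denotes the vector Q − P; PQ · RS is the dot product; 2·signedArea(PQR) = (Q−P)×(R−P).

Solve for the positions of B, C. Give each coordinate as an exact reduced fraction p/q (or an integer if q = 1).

1. B_x = 31/6  [line -1/3·x + -4/3·y + -41/18 = 0 ∩ |BA|² = 17/36]
2. B_y = -3  [line -1/3·x + -4/3·y + -41/18 = 0 ∩ |BA|² = 17/36]
   → B = (31/6, -3)
3. C_x = 85/18  [CD · EF = -2431/54 ∩ 2·signedArea(CEA) = 17/27]
4. C_y = -26/9  [CD · EF = -2431/54 ∩ 2·signedArea(CEA) = 17/27]
   → C = (85/18, -26/9)

B = (31/6, -3)
C = (85/18, -26/9)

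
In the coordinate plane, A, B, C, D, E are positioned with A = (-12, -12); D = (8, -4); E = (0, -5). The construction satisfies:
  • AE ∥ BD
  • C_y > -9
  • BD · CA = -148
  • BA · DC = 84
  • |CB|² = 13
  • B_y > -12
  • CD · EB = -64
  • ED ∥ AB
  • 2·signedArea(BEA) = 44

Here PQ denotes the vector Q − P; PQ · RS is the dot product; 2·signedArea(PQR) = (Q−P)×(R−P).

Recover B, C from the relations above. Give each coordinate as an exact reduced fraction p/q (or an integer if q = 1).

1. B_x = -4  [AE ∥ BD ∩ ED ∥ AB]
2. B_y = -11  [AE ∥ BD ∩ ED ∥ AB]
   → B = (-4, -11)
3. C_x = -2  [CD · EB = -64 ∩ BD · CA = -148]
4. C_y = -8  [CD · EB = -64 ∩ BD · CA = -148]
   → C = (-2, -8)

B = (-4, -11)
C = (-2, -8)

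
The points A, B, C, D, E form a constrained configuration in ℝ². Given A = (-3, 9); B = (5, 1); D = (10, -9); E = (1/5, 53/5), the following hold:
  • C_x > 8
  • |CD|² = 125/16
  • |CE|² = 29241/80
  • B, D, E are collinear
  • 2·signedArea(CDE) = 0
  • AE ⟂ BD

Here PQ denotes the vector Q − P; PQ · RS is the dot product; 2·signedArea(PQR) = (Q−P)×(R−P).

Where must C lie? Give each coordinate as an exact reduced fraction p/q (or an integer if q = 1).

1. C_x = 35/4  [line -98/5·x + -49/5·y + 539/5 = 0 ∩ |CE|² = 29241/80]
2. C_y = -13/2  [line -98/5·x + -49/5·y + 539/5 = 0 ∩ |CE|² = 29241/80]
   → C = (35/4, -13/2)

C = (35/4, -13/2)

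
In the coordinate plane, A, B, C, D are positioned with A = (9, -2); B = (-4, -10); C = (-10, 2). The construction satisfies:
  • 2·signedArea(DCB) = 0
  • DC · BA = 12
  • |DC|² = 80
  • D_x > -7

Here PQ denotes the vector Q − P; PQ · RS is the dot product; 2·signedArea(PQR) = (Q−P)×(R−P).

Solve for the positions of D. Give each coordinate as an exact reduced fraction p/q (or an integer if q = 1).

D = (-6, -6)

1. D_x = -6  [2·signedArea(DCB) = 0 ∩ DC · BA = 12]
2. D_y = -6  [2·signedArea(DCB) = 0 ∩ DC · BA = 12]
   → D = (-6, -6)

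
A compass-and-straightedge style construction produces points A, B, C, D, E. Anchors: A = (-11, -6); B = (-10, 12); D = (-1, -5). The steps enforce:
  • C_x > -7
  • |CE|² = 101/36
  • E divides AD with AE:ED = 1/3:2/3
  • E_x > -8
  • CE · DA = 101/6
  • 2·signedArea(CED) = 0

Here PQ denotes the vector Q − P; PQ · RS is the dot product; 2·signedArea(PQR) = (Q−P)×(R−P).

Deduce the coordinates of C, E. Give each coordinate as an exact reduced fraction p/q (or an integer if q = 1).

1. E_x = -23/3  [E divides AD with AE:ED = 1/3:2/3]
2. E_y = -17/3  [E divides AD with AE:ED = 1/3:2/3]
   → E = (-23/3, -17/3)
3. C_x = -6  [2·signedArea(CED) = 0 ∩ CE · DA = 101/6]
4. C_y = -11/2  [2·signedArea(CED) = 0 ∩ CE · DA = 101/6]
   → C = (-6, -11/2)

C = (-6, -11/2)
E = (-23/3, -17/3)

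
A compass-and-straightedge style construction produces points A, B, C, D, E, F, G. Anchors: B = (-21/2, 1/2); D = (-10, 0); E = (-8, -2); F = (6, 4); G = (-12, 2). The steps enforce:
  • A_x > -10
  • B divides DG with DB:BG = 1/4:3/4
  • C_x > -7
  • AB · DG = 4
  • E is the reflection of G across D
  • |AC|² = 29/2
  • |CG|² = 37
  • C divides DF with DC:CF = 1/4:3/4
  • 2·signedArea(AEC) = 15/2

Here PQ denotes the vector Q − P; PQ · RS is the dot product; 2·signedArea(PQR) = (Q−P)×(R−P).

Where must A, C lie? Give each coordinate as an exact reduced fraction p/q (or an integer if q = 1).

A = (-19/2, -1/2)
C = (-6, 1)

1. C_x = -6  [C divides DF with DC:CF = 1/4:3/4]
2. C_y = 1  [C divides DF with DC:CF = 1/4:3/4]
   → C = (-6, 1)
3. A_x = -19/2  [AB · DG = 4 ∩ 2·signedArea(AEC) = 15/2]
4. A_y = -1/2  [AB · DG = 4 ∩ 2·signedArea(AEC) = 15/2]
   → A = (-19/2, -1/2)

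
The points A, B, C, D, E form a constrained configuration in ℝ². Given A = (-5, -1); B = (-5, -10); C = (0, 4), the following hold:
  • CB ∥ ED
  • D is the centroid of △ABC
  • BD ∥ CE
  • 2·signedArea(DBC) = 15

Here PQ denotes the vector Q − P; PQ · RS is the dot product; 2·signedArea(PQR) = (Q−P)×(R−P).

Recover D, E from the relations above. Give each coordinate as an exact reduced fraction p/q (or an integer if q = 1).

D = (-10/3, -7/3)
E = (5/3, 35/3)

1. D_x = -10/3  [D is the centroid of △ABC]
2. D_y = -7/3  [D is the centroid of △ABC]
   → D = (-10/3, -7/3)
3. E_x = 5/3  [CB ∥ ED ∩ BD ∥ CE]
4. E_y = 35/3  [CB ∥ ED ∩ BD ∥ CE]
   → E = (5/3, 35/3)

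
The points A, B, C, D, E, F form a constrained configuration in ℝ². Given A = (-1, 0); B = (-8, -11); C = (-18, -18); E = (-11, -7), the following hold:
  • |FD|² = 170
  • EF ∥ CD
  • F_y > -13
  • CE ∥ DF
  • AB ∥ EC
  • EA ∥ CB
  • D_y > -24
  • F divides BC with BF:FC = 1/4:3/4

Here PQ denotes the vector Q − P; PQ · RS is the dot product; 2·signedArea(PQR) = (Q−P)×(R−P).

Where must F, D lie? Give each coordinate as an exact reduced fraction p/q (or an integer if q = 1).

D = (-35/2, -95/4)
F = (-21/2, -51/4)

1. F_x = -21/2  [F divides BC with BF:FC = 1/4:3/4]
2. F_y = -51/4  [F divides BC with BF:FC = 1/4:3/4]
   → F = (-21/2, -51/4)
3. D_x = -35/2  [CE ∥ DF ∩ EF ∥ CD]
4. D_y = -95/4  [CE ∥ DF ∩ EF ∥ CD]
   → D = (-35/2, -95/4)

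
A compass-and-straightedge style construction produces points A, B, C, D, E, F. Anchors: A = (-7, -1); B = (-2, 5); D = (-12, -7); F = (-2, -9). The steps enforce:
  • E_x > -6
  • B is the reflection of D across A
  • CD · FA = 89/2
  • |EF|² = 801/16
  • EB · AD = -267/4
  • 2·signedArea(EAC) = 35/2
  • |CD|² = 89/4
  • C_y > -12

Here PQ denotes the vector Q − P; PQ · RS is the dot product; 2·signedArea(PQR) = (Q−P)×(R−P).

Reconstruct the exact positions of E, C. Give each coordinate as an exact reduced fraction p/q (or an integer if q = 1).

C = (-19/2, -11)
E = (-23/4, -3)

1. C_x = -19/2  [line 5·x + -8·y + -81/2 = 0 ∩ |CD|² = 89/4]
2. C_y = -11  [line 5·x + -8·y + -81/2 = 0 ∩ |CD|² = 89/4]
   → C = (-19/2, -11)
3. E_x = -23/4  [EB · AD = -267/4 ∩ 2·signedArea(EAC) = 35/2]
4. E_y = -3  [EB · AD = -267/4 ∩ 2·signedArea(EAC) = 35/2]
   → E = (-23/4, -3)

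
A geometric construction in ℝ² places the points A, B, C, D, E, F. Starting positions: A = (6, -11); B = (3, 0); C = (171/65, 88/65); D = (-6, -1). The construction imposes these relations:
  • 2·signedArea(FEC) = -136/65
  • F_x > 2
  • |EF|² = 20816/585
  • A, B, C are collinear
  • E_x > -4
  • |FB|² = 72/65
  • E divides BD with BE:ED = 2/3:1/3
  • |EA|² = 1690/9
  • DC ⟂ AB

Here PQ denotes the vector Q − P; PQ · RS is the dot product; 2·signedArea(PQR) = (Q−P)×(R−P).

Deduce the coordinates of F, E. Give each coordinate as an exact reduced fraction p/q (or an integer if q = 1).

1. E_x = -3  [E divides BD with BE:ED = 2/3:1/3]
2. E_y = -2/3  [E divides BD with BE:ED = 2/3:1/3]
   → E = (-3, -2/3)
3. F_x = 177/65  [line -394/195·x + 366/65·y + -14/65 = 0 ∩ |EF|² = 20816/585]
4. F_y = 66/65  [line -394/195·x + 366/65·y + -14/65 = 0 ∩ |EF|² = 20816/585]
   → F = (177/65, 66/65)

E = (-3, -2/3)
F = (177/65, 66/65)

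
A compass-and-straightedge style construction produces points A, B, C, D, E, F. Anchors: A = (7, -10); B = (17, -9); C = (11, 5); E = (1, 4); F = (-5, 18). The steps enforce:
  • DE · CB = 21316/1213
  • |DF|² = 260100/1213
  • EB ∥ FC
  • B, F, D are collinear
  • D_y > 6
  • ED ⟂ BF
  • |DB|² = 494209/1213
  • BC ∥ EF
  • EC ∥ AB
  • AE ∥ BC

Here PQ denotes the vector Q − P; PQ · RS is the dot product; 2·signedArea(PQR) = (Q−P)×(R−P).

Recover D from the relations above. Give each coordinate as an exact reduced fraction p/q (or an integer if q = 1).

1. D_x = 5155/1213  [B, F, D are collinear ∩ ED ⟂ BF]
2. D_y = 8064/1213  [B, F, D are collinear ∩ ED ⟂ BF]
   → D = (5155/1213, 8064/1213)

D = (5155/1213, 8064/1213)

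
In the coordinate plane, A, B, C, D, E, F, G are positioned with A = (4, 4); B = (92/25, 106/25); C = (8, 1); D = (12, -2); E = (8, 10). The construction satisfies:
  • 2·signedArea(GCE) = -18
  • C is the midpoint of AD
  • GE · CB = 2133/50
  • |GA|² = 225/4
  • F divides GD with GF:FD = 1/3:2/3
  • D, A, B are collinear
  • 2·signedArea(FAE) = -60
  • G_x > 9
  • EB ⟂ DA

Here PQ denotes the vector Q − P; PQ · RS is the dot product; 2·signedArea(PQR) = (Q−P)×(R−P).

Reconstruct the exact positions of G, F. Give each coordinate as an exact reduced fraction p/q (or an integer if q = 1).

1. G_x = 10  [2·signedArea(GCE) = -18 ∩ GE · CB = 2133/50]
2. G_y = -1/2  [2·signedArea(GCE) = -18 ∩ GE · CB = 2133/50]
   → G = (10, -1/2)
3. F_x = 32/3  [F divides GD with GF:FD = 1/3:2/3]
4. F_y = -1  [F divides GD with GF:FD = 1/3:2/3]
   → F = (32/3, -1)

F = (32/3, -1)
G = (10, -1/2)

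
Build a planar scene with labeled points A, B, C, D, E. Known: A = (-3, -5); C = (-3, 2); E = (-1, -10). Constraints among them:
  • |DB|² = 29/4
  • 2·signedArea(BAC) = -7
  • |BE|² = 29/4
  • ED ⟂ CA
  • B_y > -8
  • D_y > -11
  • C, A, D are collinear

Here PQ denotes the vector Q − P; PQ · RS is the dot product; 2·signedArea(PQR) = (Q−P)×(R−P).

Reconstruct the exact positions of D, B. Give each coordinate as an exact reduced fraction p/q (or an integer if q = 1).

B = (-2, -15/2)
D = (-3, -10)

1. D_x = -3  [C, A, D are collinear ∩ ED ⟂ CA]
2. D_y = -10  [C, A, D are collinear ∩ ED ⟂ CA]
   → D = (-3, -10)
3. B_x = -2  [2·signedArea(BAC) = -7]
4. B_y = -15/2  [|BE|² = 29/4]
   → B = (-2, -15/2)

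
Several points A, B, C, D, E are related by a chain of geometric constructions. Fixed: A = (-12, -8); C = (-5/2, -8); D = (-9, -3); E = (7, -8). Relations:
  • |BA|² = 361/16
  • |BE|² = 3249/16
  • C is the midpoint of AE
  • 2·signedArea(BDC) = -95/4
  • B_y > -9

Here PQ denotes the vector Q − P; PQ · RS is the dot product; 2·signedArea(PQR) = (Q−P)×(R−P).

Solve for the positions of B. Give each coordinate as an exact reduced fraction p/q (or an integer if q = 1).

1. B_x = -29/4  [line 5·x + 13/2·y + 353/4 = 0 ∩ |BE|² = 3249/16]
2. B_y = -8  [line 5·x + 13/2·y + 353/4 = 0 ∩ |BE|² = 3249/16]
   → B = (-29/4, -8)

B = (-29/4, -8)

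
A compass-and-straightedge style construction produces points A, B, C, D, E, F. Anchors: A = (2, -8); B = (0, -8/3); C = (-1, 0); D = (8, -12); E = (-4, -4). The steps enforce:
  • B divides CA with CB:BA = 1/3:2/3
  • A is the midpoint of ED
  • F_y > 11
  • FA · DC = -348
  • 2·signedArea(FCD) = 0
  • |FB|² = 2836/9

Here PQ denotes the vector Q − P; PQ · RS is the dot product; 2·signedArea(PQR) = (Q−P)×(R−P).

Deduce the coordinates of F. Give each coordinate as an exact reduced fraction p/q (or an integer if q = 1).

F = (-10, 12)

1. F_x = -10  [2·signedArea(FCD) = 0 ∩ FA · DC = -348]
2. F_y = 12  [2·signedArea(FCD) = 0 ∩ FA · DC = -348]
   → F = (-10, 12)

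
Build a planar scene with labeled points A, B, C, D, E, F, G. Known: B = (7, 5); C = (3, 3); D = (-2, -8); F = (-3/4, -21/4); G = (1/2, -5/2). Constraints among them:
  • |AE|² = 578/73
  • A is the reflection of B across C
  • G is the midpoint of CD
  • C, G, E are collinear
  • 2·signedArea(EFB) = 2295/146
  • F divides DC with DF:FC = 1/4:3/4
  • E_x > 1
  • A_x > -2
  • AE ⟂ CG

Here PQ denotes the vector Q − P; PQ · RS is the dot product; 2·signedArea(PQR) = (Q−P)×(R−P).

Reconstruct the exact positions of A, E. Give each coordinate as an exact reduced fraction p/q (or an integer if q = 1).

1. A_x = -1  [A is the reflection of B across C]
2. A_y = 1  [A is the reflection of B across C]
   → A = (-1, 1)
3. E_x = 114/73  [C, G, E are collinear ∩ AE ⟂ CG]
4. E_y = -12/73  [C, G, E are collinear ∩ AE ⟂ CG]
   → E = (114/73, -12/73)

A = (-1, 1)
E = (114/73, -12/73)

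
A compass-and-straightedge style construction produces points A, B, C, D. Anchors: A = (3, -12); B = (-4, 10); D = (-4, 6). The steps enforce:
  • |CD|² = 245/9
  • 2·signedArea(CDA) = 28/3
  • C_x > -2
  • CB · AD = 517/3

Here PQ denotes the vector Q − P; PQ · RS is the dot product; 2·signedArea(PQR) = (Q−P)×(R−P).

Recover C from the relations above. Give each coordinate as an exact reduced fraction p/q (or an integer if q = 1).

C = (-5/3, 4/3)

1. C_x = -5/3  [CB · AD = 517/3 ∩ 2·signedArea(CDA) = 28/3]
2. C_y = 4/3  [CB · AD = 517/3 ∩ 2·signedArea(CDA) = 28/3]
   → C = (-5/3, 4/3)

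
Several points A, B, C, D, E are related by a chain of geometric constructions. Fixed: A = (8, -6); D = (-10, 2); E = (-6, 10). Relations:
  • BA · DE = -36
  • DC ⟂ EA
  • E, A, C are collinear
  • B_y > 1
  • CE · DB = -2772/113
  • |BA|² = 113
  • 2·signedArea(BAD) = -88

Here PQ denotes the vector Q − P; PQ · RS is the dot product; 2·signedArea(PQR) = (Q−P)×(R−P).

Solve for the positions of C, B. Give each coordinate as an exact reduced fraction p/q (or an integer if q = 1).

1. C_x = -426/113  [E, A, C are collinear ∩ DC ⟂ EA]
2. C_y = 842/113  [E, A, C are collinear ∩ DC ⟂ EA]
   → C = (-426/113, 842/113)
3. B_x = 1  [BA · DE = -36 ∩ CE · DB = -2772/113]
4. B_y = 2  [BA · DE = -36 ∩ CE · DB = -2772/113]
   → B = (1, 2)

B = (1, 2)
C = (-426/113, 842/113)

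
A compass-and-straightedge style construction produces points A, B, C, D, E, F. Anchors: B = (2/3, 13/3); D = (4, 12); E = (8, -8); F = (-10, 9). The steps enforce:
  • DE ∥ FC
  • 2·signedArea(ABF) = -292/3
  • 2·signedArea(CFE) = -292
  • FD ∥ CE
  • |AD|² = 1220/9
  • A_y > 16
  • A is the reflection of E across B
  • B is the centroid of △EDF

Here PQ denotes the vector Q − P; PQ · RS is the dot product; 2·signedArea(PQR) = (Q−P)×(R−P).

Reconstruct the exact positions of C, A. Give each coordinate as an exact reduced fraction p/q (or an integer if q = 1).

A = (-20/3, 50/3)
C = (-6, -11)

1. C_x = -6  [FD ∥ CE ∩ DE ∥ FC]
2. C_y = -11  [FD ∥ CE ∩ DE ∥ FC]
   → C = (-6, -11)
3. A_x = -20/3  [A is the reflection of E across B]
4. A_y = 50/3  [A is the reflection of E across B]
   → A = (-20/3, 50/3)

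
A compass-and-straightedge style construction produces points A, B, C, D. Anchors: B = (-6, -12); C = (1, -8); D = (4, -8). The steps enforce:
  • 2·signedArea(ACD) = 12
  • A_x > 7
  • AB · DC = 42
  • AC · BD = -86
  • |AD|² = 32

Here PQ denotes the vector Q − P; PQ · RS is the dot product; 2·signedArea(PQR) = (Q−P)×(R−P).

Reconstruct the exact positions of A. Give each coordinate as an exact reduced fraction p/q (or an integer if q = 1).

A = (8, -4)

1. A_x = 8  [2·signedArea(ACD) = 12 ∩ AB · DC = 42]
2. A_y = -4  [2·signedArea(ACD) = 12 ∩ AB · DC = 42]
   → A = (8, -4)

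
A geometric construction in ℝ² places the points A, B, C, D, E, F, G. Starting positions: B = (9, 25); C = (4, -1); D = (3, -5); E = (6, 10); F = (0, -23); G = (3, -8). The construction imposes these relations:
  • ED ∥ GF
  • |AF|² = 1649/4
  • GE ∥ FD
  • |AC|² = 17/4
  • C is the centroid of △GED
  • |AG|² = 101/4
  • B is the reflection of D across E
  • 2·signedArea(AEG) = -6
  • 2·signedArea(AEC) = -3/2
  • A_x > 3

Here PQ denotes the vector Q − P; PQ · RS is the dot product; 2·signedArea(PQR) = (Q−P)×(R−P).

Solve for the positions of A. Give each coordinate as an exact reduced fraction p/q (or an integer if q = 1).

A = (7/2, -3)

1. A_x = 7/2  [2·signedArea(AEG) = -6 ∩ 2·signedArea(AEC) = -3/2]
2. A_y = -3  [2·signedArea(AEG) = -6 ∩ 2·signedArea(AEC) = -3/2]
   → A = (7/2, -3)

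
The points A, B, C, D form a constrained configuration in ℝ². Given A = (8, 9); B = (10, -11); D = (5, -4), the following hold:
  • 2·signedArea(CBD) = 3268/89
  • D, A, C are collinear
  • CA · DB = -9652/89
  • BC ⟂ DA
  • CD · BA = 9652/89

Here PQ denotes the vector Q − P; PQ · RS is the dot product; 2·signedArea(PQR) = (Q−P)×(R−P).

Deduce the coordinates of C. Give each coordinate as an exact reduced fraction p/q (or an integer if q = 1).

C = (331/89, -850/89)

1. C_x = 331/89  [D, A, C are collinear ∩ BC ⟂ DA]
2. C_y = -850/89  [D, A, C are collinear ∩ BC ⟂ DA]
   → C = (331/89, -850/89)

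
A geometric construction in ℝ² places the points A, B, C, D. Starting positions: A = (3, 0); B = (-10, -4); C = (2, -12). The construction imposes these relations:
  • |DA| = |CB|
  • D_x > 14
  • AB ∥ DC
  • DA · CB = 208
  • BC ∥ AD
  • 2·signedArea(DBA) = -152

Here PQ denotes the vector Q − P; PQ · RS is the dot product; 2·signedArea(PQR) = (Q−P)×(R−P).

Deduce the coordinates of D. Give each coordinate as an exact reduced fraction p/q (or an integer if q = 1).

D = (15, -8)

1. D_x = 15  [AB ∥ DC ∩ BC ∥ AD]
2. D_y = -8  [AB ∥ DC ∩ BC ∥ AD]
   → D = (15, -8)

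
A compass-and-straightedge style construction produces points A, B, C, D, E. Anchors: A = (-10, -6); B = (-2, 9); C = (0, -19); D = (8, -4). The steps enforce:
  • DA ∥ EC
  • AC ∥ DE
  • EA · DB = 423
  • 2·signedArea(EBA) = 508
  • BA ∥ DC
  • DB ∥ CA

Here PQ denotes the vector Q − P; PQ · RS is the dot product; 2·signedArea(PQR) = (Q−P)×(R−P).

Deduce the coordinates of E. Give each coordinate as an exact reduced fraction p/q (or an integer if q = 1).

E = (18, -17)

1. E_x = 18  [DA ∥ EC ∩ AC ∥ DE]
2. E_y = -17  [DA ∥ EC ∩ AC ∥ DE]
   → E = (18, -17)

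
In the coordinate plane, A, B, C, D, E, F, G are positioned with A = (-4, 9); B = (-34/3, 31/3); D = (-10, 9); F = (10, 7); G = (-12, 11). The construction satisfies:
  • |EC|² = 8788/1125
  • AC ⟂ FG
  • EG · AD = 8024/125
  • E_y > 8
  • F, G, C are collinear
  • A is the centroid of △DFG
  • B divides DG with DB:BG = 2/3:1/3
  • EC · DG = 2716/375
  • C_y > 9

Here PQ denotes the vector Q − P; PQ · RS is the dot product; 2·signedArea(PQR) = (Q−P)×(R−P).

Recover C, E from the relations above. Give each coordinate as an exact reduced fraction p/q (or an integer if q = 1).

1. C_x = -488/125  [F, G, C are collinear ∩ AC ⟂ FG]
2. C_y = 1191/125  [F, G, C are collinear ∩ AC ⟂ FG]
   → C = (-488/125, 1191/125)
3. E_x = -488/375  [EG · AD = 8024/125 ∩ EC · DG = 2716/375]
4. E_y = 3191/375  [EG · AD = 8024/125 ∩ EC · DG = 2716/375]
   → E = (-488/375, 3191/375)

C = (-488/125, 1191/125)
E = (-488/375, 3191/375)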